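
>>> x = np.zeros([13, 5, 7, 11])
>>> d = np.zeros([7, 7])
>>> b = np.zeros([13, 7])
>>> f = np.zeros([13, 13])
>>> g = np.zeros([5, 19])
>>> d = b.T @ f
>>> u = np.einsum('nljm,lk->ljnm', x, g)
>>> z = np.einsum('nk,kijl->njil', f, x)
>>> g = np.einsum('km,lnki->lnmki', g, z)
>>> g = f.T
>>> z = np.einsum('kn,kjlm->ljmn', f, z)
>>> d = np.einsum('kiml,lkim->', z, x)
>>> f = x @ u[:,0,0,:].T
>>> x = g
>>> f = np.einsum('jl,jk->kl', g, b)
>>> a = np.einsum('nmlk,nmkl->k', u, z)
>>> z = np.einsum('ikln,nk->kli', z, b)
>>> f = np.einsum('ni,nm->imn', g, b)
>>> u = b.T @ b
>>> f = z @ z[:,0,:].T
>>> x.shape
(13, 13)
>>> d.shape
()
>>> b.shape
(13, 7)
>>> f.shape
(7, 11, 7)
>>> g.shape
(13, 13)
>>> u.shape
(7, 7)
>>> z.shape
(7, 11, 5)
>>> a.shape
(11,)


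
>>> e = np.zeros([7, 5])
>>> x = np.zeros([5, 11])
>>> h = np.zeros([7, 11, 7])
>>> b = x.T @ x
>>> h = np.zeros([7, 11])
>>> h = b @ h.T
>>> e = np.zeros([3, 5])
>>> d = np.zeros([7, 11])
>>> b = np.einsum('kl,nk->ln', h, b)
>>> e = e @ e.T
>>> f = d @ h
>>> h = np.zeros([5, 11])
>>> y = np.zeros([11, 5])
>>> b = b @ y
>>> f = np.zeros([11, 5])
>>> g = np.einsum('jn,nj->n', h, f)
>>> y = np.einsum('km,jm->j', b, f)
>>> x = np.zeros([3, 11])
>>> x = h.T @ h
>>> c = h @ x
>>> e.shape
(3, 3)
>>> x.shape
(11, 11)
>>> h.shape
(5, 11)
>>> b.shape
(7, 5)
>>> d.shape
(7, 11)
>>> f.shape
(11, 5)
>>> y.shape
(11,)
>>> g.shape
(11,)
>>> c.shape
(5, 11)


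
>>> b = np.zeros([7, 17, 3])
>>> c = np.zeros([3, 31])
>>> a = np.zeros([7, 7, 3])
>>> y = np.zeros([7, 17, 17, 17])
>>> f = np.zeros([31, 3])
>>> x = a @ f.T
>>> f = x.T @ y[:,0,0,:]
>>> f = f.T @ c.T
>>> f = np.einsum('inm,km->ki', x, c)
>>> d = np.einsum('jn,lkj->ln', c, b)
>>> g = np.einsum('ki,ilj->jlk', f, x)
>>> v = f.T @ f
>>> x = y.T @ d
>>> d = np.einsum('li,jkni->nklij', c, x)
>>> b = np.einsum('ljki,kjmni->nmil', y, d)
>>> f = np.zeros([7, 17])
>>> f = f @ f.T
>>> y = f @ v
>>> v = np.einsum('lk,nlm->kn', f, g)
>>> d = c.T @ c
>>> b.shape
(31, 3, 17, 7)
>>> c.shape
(3, 31)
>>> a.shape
(7, 7, 3)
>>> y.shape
(7, 7)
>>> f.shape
(7, 7)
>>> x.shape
(17, 17, 17, 31)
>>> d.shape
(31, 31)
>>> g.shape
(31, 7, 3)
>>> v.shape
(7, 31)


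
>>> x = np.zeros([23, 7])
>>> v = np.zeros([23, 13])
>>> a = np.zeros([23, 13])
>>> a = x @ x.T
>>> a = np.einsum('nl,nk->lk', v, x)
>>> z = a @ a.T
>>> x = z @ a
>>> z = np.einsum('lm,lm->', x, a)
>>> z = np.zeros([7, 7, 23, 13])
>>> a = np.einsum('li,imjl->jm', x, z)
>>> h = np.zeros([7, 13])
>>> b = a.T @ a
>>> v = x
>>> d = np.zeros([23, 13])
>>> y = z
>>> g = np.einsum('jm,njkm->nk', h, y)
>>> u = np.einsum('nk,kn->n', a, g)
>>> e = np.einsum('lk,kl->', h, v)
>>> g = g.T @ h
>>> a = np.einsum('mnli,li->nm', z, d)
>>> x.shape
(13, 7)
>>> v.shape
(13, 7)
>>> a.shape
(7, 7)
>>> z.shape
(7, 7, 23, 13)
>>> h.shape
(7, 13)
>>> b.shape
(7, 7)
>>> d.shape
(23, 13)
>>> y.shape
(7, 7, 23, 13)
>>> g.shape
(23, 13)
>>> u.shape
(23,)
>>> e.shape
()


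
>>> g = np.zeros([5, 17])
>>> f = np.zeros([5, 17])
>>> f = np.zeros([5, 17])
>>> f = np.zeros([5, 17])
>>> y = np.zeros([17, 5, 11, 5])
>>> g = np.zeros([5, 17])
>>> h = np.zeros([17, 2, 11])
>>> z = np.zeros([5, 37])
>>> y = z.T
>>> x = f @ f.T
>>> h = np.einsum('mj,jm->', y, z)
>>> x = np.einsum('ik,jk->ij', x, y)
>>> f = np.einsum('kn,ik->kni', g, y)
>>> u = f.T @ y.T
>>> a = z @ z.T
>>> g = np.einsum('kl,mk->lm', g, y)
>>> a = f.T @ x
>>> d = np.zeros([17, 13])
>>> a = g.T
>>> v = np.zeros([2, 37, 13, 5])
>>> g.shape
(17, 37)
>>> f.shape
(5, 17, 37)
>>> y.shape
(37, 5)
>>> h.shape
()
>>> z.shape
(5, 37)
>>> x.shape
(5, 37)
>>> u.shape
(37, 17, 37)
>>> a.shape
(37, 17)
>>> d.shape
(17, 13)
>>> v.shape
(2, 37, 13, 5)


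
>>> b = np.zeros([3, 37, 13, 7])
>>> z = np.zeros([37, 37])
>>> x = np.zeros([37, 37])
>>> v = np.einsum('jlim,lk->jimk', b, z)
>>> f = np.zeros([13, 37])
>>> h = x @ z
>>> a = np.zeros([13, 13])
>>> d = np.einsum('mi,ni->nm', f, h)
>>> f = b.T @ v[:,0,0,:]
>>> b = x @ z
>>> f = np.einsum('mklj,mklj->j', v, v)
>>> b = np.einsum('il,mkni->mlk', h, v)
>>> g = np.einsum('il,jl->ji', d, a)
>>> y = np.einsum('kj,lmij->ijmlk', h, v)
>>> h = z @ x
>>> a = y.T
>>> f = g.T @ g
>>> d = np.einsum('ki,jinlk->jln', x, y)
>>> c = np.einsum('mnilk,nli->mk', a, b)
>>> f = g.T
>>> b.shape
(3, 37, 13)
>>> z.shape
(37, 37)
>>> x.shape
(37, 37)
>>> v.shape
(3, 13, 7, 37)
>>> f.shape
(37, 13)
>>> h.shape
(37, 37)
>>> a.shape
(37, 3, 13, 37, 7)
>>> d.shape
(7, 3, 13)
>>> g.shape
(13, 37)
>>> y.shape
(7, 37, 13, 3, 37)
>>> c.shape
(37, 7)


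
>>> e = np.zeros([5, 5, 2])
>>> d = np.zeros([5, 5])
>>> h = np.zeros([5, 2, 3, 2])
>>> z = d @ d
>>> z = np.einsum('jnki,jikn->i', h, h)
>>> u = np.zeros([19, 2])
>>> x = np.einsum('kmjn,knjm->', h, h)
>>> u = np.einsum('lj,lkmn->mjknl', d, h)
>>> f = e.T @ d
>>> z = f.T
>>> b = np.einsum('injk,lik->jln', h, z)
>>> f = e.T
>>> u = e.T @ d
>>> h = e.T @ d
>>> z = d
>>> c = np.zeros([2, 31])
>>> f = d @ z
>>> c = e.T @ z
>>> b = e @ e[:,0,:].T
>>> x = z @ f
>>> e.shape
(5, 5, 2)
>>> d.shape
(5, 5)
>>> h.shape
(2, 5, 5)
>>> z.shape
(5, 5)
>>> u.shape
(2, 5, 5)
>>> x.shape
(5, 5)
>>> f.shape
(5, 5)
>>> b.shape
(5, 5, 5)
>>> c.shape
(2, 5, 5)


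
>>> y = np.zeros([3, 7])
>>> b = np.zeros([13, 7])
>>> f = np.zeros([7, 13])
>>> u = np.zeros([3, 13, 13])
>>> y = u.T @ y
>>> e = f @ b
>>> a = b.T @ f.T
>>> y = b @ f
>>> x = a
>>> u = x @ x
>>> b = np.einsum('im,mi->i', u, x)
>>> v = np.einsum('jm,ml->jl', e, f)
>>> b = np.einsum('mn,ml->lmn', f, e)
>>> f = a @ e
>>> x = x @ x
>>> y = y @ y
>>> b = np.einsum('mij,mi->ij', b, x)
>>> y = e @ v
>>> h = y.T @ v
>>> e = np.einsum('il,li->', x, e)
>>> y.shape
(7, 13)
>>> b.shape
(7, 13)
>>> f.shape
(7, 7)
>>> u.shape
(7, 7)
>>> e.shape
()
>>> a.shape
(7, 7)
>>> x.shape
(7, 7)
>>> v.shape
(7, 13)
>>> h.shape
(13, 13)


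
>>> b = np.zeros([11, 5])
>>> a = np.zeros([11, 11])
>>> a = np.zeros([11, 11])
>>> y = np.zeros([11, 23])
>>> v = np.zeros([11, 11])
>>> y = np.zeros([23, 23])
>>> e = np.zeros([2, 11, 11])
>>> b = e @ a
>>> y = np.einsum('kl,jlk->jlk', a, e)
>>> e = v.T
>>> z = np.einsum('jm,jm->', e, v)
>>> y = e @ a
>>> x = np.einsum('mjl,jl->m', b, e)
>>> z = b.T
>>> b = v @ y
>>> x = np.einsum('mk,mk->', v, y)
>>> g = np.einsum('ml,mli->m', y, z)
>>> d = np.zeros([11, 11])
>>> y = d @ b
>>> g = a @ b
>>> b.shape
(11, 11)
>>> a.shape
(11, 11)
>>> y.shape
(11, 11)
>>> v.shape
(11, 11)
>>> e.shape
(11, 11)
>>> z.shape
(11, 11, 2)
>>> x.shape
()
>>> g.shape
(11, 11)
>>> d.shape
(11, 11)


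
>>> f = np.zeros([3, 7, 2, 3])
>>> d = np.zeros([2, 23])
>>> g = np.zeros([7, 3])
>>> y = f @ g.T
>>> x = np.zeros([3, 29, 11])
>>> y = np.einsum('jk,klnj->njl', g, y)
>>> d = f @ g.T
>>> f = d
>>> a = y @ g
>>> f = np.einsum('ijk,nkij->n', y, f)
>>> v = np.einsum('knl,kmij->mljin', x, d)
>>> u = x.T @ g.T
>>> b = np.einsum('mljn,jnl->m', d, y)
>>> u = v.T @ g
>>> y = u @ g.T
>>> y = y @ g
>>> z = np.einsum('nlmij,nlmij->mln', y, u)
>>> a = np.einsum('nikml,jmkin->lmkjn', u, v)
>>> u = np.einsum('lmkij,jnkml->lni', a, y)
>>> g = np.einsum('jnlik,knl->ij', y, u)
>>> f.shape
(3,)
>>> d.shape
(3, 7, 2, 7)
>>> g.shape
(11, 29)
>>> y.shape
(29, 2, 7, 11, 3)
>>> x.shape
(3, 29, 11)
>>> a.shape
(3, 11, 7, 7, 29)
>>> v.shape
(7, 11, 7, 2, 29)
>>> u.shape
(3, 2, 7)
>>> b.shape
(3,)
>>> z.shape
(7, 2, 29)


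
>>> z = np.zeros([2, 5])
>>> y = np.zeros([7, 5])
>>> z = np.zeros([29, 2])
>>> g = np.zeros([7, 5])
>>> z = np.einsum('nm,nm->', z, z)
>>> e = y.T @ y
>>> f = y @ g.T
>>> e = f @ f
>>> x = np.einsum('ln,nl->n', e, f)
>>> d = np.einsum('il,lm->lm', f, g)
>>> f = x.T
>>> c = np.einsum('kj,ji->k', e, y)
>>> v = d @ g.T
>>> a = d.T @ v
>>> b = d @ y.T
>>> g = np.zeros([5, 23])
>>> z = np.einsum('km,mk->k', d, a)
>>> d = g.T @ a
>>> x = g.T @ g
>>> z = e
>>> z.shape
(7, 7)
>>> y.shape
(7, 5)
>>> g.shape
(5, 23)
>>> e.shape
(7, 7)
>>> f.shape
(7,)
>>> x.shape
(23, 23)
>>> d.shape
(23, 7)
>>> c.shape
(7,)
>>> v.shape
(7, 7)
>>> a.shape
(5, 7)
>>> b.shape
(7, 7)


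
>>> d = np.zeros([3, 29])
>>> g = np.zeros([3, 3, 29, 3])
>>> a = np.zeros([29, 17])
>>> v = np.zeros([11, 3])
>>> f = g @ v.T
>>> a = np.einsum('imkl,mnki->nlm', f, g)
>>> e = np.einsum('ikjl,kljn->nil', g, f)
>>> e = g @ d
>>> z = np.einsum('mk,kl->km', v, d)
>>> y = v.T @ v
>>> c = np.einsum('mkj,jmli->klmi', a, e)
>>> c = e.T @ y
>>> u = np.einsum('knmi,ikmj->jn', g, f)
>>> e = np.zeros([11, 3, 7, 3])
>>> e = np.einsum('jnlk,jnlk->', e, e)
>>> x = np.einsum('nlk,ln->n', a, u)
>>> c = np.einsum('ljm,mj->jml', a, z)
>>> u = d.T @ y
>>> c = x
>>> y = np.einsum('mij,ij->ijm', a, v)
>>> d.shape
(3, 29)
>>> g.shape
(3, 3, 29, 3)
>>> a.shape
(3, 11, 3)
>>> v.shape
(11, 3)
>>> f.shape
(3, 3, 29, 11)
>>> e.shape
()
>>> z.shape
(3, 11)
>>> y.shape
(11, 3, 3)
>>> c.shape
(3,)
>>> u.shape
(29, 3)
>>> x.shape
(3,)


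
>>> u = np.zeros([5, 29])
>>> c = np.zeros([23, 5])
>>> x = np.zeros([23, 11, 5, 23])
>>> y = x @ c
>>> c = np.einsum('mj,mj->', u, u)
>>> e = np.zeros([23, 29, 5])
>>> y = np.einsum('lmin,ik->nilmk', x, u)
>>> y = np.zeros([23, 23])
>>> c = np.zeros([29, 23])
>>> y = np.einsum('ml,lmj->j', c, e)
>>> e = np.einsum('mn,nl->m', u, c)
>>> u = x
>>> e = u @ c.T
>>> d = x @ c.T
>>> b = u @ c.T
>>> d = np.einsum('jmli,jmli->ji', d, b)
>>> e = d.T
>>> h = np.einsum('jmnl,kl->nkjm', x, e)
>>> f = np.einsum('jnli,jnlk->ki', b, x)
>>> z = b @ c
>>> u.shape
(23, 11, 5, 23)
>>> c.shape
(29, 23)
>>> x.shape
(23, 11, 5, 23)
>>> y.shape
(5,)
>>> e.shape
(29, 23)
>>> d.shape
(23, 29)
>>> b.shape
(23, 11, 5, 29)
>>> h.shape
(5, 29, 23, 11)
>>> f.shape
(23, 29)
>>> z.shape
(23, 11, 5, 23)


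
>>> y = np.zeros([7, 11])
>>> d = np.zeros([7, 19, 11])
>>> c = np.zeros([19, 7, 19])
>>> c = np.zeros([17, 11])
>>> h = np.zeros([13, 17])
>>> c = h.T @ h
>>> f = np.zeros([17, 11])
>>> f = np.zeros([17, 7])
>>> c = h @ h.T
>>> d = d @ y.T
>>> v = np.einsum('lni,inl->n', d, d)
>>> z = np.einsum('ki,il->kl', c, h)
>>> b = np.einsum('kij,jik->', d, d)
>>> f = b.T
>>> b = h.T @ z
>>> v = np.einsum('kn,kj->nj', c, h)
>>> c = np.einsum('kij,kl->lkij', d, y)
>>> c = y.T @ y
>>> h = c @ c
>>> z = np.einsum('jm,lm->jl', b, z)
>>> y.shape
(7, 11)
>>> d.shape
(7, 19, 7)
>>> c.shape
(11, 11)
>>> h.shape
(11, 11)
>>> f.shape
()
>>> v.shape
(13, 17)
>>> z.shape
(17, 13)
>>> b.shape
(17, 17)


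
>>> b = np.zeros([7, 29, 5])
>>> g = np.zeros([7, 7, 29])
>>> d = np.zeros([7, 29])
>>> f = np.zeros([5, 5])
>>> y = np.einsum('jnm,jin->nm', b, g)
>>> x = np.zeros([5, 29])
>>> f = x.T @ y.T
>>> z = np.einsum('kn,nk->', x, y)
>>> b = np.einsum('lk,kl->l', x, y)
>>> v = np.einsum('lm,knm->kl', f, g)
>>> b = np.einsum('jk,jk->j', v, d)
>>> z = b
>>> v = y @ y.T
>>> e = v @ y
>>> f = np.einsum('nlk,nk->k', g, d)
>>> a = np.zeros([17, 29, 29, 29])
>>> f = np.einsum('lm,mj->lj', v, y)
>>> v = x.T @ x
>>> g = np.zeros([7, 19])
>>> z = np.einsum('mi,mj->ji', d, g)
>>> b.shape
(7,)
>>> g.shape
(7, 19)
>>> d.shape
(7, 29)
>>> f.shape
(29, 5)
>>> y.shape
(29, 5)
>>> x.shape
(5, 29)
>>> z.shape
(19, 29)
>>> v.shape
(29, 29)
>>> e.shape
(29, 5)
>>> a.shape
(17, 29, 29, 29)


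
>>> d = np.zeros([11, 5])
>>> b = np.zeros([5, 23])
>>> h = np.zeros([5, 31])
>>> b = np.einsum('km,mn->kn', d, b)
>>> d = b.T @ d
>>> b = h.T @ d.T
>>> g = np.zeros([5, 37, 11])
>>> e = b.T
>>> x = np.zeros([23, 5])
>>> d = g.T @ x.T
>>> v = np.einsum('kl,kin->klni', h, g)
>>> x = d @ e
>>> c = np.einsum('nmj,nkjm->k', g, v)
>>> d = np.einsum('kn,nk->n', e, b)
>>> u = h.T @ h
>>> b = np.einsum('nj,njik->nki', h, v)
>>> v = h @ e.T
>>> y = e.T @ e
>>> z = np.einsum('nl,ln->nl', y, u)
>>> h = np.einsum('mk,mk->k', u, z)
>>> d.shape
(31,)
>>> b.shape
(5, 37, 11)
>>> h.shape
(31,)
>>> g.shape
(5, 37, 11)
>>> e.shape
(23, 31)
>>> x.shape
(11, 37, 31)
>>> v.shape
(5, 23)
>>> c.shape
(31,)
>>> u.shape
(31, 31)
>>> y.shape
(31, 31)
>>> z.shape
(31, 31)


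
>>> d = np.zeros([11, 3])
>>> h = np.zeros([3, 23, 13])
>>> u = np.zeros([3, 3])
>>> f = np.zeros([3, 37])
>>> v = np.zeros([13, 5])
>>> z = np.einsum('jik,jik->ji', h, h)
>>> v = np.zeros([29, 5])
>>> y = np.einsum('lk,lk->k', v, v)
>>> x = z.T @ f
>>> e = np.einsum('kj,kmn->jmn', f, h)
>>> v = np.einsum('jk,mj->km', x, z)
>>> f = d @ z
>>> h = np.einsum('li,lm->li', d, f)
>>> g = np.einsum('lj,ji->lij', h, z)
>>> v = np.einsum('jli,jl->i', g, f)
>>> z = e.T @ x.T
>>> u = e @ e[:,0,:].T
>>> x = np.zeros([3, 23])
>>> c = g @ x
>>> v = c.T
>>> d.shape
(11, 3)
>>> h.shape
(11, 3)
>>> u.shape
(37, 23, 37)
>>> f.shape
(11, 23)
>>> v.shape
(23, 23, 11)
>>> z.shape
(13, 23, 23)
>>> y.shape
(5,)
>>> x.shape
(3, 23)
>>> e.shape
(37, 23, 13)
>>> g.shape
(11, 23, 3)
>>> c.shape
(11, 23, 23)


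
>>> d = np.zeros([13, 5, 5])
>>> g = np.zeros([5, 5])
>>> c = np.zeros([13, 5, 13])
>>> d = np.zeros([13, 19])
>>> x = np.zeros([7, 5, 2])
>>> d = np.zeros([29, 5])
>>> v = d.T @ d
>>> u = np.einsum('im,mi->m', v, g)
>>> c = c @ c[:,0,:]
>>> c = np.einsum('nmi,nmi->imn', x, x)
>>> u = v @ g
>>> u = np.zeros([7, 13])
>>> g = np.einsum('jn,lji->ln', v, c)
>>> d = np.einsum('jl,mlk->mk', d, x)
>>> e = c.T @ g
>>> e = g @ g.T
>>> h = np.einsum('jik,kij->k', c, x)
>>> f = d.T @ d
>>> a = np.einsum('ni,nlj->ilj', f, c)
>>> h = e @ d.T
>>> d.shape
(7, 2)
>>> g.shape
(2, 5)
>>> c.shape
(2, 5, 7)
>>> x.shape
(7, 5, 2)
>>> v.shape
(5, 5)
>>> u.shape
(7, 13)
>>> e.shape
(2, 2)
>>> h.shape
(2, 7)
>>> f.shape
(2, 2)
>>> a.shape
(2, 5, 7)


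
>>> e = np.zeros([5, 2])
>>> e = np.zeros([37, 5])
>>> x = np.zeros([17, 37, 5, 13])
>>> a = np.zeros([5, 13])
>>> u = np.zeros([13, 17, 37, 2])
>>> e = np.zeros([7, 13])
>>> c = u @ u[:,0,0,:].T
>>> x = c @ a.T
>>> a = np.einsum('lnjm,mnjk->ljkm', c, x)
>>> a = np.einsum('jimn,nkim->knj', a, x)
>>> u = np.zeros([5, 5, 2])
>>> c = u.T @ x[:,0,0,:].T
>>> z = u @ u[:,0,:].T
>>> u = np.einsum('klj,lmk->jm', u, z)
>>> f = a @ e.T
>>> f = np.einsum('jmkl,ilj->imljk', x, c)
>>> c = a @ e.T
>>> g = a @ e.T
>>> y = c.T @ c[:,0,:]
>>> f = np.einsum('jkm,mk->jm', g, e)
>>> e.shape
(7, 13)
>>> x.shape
(13, 17, 37, 5)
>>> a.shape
(17, 13, 13)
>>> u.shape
(2, 5)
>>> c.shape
(17, 13, 7)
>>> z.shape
(5, 5, 5)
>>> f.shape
(17, 7)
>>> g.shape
(17, 13, 7)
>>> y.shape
(7, 13, 7)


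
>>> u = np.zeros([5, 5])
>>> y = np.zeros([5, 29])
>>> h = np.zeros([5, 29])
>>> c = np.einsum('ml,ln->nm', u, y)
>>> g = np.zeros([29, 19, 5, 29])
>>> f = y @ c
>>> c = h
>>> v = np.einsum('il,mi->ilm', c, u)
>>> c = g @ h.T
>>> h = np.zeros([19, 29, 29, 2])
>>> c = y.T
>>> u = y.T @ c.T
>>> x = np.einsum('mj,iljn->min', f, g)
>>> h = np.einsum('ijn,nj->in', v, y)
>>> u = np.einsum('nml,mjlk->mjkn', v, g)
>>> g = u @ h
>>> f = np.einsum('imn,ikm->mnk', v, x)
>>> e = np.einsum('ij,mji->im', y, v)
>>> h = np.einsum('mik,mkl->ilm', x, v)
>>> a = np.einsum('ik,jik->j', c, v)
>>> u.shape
(29, 19, 29, 5)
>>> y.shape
(5, 29)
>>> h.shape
(29, 5, 5)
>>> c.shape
(29, 5)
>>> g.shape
(29, 19, 29, 5)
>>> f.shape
(29, 5, 29)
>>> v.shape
(5, 29, 5)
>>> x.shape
(5, 29, 29)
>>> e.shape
(5, 5)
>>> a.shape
(5,)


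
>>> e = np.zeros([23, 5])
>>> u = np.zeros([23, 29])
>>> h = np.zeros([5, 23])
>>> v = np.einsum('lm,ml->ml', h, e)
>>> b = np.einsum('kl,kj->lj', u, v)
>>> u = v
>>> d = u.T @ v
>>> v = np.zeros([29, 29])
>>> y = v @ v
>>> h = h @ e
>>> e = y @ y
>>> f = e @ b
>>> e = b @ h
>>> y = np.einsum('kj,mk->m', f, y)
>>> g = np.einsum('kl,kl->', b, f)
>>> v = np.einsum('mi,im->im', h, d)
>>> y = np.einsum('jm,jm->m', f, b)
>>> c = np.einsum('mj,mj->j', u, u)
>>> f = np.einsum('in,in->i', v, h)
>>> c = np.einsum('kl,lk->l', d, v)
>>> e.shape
(29, 5)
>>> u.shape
(23, 5)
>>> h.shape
(5, 5)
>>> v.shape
(5, 5)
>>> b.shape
(29, 5)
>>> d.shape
(5, 5)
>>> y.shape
(5,)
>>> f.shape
(5,)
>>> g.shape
()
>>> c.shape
(5,)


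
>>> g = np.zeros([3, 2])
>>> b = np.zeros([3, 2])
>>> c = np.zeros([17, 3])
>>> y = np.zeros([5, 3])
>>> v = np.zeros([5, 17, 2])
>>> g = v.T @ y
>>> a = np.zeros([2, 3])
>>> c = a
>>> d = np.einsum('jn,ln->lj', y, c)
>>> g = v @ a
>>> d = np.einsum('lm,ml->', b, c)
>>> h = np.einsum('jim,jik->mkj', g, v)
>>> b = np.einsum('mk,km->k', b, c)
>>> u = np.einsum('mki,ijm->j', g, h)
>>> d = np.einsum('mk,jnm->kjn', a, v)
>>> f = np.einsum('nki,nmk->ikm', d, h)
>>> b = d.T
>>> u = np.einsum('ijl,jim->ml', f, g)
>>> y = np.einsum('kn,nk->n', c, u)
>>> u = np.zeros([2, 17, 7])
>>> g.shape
(5, 17, 3)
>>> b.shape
(17, 5, 3)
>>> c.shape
(2, 3)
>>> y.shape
(3,)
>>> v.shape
(5, 17, 2)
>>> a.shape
(2, 3)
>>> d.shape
(3, 5, 17)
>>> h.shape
(3, 2, 5)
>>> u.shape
(2, 17, 7)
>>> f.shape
(17, 5, 2)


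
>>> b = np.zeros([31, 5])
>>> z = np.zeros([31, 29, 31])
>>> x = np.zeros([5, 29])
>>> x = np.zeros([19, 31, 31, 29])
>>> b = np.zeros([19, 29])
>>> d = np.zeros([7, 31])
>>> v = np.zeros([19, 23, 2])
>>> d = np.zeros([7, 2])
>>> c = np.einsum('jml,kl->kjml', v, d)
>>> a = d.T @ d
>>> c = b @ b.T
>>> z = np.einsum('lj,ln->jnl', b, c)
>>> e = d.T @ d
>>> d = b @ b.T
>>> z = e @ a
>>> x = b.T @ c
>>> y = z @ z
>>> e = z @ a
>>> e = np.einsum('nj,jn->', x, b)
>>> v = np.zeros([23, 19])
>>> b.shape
(19, 29)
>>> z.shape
(2, 2)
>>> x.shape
(29, 19)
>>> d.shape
(19, 19)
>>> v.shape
(23, 19)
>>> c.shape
(19, 19)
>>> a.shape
(2, 2)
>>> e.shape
()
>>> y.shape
(2, 2)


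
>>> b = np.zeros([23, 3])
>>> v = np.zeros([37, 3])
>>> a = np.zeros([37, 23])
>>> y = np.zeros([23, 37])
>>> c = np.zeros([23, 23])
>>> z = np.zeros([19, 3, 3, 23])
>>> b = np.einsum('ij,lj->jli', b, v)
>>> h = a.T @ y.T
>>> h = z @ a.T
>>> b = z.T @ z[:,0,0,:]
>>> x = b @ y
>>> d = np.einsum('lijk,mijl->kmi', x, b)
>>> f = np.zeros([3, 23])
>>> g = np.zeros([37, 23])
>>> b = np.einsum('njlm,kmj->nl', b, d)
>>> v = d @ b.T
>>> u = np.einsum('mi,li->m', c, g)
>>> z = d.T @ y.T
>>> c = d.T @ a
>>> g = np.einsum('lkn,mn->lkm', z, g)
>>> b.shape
(23, 3)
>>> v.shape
(37, 23, 23)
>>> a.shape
(37, 23)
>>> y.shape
(23, 37)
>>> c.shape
(3, 23, 23)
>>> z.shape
(3, 23, 23)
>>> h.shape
(19, 3, 3, 37)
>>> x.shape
(23, 3, 3, 37)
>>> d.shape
(37, 23, 3)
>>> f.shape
(3, 23)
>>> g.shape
(3, 23, 37)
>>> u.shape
(23,)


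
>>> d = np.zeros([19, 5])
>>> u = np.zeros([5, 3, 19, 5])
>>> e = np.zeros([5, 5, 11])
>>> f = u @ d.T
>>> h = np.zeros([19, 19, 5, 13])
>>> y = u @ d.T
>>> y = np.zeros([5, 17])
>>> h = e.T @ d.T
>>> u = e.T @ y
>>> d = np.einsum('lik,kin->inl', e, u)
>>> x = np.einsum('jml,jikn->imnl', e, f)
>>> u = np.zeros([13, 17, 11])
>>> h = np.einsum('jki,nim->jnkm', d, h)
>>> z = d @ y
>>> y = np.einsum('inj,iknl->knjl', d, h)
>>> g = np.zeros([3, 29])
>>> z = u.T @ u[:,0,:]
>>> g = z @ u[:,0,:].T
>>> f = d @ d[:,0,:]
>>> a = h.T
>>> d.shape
(5, 17, 5)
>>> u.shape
(13, 17, 11)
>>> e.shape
(5, 5, 11)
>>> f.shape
(5, 17, 5)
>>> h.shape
(5, 11, 17, 19)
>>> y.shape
(11, 17, 5, 19)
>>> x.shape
(3, 5, 19, 11)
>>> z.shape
(11, 17, 11)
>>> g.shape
(11, 17, 13)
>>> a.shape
(19, 17, 11, 5)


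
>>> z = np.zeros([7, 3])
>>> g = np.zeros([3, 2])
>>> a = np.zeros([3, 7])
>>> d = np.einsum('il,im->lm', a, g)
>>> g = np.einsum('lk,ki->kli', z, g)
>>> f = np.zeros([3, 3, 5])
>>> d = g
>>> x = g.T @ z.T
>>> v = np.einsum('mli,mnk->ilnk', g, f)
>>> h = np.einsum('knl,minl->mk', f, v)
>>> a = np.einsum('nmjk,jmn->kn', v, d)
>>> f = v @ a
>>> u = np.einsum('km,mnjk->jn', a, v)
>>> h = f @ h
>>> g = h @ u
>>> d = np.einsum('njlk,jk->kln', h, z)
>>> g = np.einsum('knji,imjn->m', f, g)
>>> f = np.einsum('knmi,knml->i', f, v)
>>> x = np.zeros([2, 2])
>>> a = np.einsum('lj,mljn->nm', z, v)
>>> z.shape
(7, 3)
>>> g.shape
(7,)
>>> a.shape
(5, 2)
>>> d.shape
(3, 3, 2)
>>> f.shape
(2,)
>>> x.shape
(2, 2)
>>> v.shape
(2, 7, 3, 5)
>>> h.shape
(2, 7, 3, 3)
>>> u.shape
(3, 7)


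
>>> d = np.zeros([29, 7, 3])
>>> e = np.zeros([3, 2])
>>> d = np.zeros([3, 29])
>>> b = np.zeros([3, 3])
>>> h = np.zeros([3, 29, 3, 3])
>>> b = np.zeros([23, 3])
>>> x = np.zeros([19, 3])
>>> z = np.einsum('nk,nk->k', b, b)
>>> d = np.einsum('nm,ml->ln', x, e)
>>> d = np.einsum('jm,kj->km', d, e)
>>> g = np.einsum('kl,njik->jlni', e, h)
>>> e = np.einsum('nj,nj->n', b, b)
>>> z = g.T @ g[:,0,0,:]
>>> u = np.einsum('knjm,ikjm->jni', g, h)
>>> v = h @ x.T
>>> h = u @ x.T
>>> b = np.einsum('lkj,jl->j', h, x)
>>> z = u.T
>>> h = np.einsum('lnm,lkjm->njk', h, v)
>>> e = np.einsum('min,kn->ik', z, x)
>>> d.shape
(3, 19)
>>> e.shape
(2, 19)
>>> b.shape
(19,)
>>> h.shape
(2, 3, 29)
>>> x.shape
(19, 3)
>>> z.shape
(3, 2, 3)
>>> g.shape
(29, 2, 3, 3)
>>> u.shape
(3, 2, 3)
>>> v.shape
(3, 29, 3, 19)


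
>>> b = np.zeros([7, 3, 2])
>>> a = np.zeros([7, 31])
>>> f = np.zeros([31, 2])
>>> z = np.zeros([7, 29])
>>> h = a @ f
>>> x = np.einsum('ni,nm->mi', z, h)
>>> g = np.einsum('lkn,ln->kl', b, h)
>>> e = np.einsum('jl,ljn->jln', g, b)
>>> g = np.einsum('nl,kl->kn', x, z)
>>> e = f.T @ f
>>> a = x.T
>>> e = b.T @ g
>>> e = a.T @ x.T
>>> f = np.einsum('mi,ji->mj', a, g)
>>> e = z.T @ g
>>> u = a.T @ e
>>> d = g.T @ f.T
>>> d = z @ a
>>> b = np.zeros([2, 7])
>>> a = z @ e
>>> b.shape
(2, 7)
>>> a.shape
(7, 2)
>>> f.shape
(29, 7)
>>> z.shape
(7, 29)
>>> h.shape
(7, 2)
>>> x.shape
(2, 29)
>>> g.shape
(7, 2)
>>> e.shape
(29, 2)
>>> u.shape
(2, 2)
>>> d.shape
(7, 2)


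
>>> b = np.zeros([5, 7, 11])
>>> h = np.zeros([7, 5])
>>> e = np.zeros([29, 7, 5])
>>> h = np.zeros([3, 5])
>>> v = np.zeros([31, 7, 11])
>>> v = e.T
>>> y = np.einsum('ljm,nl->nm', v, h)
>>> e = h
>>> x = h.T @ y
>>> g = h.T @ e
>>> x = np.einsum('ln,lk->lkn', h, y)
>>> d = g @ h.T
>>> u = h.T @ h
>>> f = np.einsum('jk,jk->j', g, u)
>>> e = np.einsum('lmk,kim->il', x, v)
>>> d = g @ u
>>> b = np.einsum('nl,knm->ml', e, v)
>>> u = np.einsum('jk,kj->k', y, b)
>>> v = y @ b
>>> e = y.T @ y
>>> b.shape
(29, 3)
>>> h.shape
(3, 5)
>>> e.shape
(29, 29)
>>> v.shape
(3, 3)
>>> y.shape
(3, 29)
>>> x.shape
(3, 29, 5)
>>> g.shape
(5, 5)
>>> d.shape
(5, 5)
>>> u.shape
(29,)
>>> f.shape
(5,)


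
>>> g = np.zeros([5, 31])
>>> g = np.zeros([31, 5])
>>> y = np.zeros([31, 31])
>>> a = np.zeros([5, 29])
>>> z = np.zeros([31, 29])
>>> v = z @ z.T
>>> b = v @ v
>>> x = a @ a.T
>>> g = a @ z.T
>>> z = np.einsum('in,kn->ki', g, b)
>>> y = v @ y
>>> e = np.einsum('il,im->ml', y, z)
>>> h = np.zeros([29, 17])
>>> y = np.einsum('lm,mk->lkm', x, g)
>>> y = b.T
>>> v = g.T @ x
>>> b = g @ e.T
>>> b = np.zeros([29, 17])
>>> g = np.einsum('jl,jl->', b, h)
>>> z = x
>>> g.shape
()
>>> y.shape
(31, 31)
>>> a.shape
(5, 29)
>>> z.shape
(5, 5)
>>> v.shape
(31, 5)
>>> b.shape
(29, 17)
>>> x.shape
(5, 5)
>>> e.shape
(5, 31)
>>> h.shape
(29, 17)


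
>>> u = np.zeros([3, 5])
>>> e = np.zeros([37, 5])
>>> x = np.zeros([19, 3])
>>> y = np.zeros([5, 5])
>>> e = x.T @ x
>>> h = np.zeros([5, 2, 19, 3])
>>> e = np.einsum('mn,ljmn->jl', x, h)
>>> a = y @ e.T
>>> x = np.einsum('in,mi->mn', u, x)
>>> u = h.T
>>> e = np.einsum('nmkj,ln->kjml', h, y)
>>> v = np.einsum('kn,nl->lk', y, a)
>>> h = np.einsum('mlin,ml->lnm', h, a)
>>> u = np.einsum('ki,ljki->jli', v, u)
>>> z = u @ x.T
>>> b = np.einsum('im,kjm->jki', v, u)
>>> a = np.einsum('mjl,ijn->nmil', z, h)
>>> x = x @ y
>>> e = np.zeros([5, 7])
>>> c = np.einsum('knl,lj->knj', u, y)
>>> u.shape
(19, 3, 5)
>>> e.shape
(5, 7)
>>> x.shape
(19, 5)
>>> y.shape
(5, 5)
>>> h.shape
(2, 3, 5)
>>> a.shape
(5, 19, 2, 19)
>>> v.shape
(2, 5)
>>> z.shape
(19, 3, 19)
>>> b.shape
(3, 19, 2)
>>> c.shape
(19, 3, 5)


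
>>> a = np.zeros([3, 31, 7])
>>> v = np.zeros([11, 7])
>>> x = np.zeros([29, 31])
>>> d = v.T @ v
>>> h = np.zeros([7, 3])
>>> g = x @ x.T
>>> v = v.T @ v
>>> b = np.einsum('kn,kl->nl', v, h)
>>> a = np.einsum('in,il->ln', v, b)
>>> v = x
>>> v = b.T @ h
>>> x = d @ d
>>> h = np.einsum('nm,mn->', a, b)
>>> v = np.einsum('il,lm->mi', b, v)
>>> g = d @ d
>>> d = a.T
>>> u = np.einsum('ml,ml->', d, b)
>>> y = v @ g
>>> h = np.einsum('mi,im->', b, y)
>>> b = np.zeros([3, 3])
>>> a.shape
(3, 7)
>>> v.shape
(3, 7)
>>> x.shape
(7, 7)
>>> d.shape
(7, 3)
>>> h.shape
()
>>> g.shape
(7, 7)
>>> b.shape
(3, 3)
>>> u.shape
()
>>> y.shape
(3, 7)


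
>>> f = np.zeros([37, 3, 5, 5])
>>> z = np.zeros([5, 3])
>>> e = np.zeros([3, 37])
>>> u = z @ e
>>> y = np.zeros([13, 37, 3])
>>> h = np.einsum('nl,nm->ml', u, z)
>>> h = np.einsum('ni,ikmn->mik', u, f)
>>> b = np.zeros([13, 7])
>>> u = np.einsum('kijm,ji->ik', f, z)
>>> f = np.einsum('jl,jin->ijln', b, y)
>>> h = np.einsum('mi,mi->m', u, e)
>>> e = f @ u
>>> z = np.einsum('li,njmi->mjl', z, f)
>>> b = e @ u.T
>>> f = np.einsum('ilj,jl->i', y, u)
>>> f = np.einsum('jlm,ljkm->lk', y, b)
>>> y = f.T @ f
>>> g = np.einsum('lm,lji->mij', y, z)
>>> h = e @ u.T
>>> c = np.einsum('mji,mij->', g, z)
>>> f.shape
(37, 7)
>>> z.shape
(7, 13, 5)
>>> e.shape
(37, 13, 7, 37)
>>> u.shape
(3, 37)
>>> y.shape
(7, 7)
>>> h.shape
(37, 13, 7, 3)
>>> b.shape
(37, 13, 7, 3)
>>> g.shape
(7, 5, 13)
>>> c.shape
()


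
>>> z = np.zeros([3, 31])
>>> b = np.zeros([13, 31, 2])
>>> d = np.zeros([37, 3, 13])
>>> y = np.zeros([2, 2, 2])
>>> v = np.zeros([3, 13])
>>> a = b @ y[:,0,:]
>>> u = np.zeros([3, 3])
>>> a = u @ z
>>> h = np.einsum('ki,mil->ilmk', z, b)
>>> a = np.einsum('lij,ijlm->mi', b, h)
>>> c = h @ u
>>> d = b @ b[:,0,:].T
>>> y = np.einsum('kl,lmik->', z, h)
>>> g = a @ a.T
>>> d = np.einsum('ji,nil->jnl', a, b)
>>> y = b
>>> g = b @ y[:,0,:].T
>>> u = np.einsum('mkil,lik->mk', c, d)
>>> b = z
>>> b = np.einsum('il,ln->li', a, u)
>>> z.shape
(3, 31)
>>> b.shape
(31, 3)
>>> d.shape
(3, 13, 2)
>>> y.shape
(13, 31, 2)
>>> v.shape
(3, 13)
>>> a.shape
(3, 31)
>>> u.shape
(31, 2)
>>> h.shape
(31, 2, 13, 3)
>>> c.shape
(31, 2, 13, 3)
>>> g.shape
(13, 31, 13)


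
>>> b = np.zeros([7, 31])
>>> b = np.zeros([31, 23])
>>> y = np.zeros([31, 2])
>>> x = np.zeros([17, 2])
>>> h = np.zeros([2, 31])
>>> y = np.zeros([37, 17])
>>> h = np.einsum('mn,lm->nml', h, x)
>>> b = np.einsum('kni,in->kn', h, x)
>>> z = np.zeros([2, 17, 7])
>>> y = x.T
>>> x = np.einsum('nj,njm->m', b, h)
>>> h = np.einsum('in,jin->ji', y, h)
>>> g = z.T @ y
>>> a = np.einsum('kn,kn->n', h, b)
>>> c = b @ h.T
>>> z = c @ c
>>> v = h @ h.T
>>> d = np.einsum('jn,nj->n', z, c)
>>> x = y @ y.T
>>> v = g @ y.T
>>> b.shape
(31, 2)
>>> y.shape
(2, 17)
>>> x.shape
(2, 2)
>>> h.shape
(31, 2)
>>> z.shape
(31, 31)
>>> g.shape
(7, 17, 17)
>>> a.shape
(2,)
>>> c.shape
(31, 31)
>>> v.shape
(7, 17, 2)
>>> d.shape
(31,)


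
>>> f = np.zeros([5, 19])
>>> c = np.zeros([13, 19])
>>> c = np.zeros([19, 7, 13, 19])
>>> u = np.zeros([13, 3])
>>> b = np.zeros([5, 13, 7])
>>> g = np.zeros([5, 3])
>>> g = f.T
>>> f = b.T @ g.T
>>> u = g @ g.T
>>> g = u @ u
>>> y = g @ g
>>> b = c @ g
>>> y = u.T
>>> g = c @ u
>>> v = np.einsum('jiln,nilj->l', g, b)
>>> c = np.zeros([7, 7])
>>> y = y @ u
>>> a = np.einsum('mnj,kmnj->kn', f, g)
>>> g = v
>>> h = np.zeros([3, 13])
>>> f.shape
(7, 13, 19)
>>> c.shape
(7, 7)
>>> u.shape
(19, 19)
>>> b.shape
(19, 7, 13, 19)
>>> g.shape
(13,)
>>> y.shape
(19, 19)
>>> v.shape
(13,)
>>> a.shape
(19, 13)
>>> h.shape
(3, 13)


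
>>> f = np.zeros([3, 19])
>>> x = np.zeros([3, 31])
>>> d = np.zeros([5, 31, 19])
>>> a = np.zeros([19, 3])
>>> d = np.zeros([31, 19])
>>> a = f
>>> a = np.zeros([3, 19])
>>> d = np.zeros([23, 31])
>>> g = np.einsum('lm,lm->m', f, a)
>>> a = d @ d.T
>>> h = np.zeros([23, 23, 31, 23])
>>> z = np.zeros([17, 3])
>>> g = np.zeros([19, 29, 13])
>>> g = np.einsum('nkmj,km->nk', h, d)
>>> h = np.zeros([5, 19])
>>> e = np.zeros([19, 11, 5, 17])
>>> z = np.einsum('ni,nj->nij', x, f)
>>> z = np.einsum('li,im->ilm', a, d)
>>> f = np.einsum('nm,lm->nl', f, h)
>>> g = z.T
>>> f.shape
(3, 5)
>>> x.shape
(3, 31)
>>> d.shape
(23, 31)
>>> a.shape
(23, 23)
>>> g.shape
(31, 23, 23)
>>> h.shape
(5, 19)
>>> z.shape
(23, 23, 31)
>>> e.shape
(19, 11, 5, 17)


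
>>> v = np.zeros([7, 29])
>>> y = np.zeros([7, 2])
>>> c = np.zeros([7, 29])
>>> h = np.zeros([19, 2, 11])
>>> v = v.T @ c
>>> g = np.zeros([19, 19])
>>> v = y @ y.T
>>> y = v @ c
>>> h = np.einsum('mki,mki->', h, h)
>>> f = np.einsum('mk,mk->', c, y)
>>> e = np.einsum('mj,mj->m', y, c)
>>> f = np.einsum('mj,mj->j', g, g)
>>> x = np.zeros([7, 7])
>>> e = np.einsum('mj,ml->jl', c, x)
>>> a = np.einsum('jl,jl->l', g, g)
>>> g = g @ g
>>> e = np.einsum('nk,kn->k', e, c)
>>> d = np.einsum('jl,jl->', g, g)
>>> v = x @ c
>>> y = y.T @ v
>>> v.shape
(7, 29)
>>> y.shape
(29, 29)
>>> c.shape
(7, 29)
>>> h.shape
()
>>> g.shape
(19, 19)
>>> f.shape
(19,)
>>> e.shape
(7,)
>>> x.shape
(7, 7)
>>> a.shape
(19,)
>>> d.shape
()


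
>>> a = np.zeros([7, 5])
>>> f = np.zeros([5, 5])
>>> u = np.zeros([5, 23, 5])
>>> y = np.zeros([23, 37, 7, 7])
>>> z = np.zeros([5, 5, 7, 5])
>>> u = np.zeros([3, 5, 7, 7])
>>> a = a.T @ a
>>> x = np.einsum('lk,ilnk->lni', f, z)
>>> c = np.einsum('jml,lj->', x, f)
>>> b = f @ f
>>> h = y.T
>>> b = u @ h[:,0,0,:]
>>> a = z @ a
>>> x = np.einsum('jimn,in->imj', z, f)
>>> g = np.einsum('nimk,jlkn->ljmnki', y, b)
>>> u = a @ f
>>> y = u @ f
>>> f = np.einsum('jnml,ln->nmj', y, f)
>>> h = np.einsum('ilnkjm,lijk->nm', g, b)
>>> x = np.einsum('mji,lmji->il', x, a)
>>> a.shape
(5, 5, 7, 5)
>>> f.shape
(5, 7, 5)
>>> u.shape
(5, 5, 7, 5)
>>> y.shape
(5, 5, 7, 5)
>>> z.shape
(5, 5, 7, 5)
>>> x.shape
(5, 5)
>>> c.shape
()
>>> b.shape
(3, 5, 7, 23)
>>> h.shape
(7, 37)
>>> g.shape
(5, 3, 7, 23, 7, 37)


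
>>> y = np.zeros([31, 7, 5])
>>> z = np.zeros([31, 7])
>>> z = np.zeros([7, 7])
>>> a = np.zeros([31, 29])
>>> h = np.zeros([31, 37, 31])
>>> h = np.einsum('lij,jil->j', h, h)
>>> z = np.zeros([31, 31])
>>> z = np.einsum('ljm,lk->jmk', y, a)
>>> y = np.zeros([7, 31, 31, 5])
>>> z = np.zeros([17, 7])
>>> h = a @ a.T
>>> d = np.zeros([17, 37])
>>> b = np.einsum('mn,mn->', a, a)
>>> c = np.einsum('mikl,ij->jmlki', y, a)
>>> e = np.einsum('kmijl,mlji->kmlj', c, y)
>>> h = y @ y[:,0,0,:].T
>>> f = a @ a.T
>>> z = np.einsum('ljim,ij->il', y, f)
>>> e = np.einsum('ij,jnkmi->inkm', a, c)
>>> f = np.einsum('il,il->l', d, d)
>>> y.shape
(7, 31, 31, 5)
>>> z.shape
(31, 7)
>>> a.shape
(31, 29)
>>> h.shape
(7, 31, 31, 7)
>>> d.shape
(17, 37)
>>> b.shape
()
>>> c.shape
(29, 7, 5, 31, 31)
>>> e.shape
(31, 7, 5, 31)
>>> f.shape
(37,)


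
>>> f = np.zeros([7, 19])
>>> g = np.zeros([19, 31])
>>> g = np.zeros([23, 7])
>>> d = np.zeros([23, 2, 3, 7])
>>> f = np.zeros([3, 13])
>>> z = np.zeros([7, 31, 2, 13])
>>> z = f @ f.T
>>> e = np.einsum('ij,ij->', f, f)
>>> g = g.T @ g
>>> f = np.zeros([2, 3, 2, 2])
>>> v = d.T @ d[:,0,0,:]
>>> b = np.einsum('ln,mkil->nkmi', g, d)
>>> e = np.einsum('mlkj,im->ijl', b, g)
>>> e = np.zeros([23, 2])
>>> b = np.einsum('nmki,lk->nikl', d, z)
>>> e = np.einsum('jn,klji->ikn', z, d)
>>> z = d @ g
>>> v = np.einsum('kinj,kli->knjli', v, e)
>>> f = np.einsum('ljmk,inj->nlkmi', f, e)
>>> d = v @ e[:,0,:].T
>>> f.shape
(23, 2, 2, 2, 7)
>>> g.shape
(7, 7)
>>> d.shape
(7, 2, 7, 23, 7)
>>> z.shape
(23, 2, 3, 7)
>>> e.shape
(7, 23, 3)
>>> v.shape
(7, 2, 7, 23, 3)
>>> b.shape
(23, 7, 3, 3)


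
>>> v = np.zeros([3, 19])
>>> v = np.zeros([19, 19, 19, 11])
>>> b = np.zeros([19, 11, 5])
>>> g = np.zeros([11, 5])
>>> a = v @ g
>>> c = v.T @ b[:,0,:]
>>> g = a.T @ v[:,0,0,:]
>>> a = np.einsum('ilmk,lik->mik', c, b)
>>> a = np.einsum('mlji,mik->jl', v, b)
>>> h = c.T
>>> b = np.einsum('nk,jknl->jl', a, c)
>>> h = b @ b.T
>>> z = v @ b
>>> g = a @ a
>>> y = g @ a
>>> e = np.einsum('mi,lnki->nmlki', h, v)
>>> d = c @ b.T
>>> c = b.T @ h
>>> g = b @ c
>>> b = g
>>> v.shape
(19, 19, 19, 11)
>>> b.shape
(11, 11)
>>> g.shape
(11, 11)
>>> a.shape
(19, 19)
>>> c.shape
(5, 11)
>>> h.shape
(11, 11)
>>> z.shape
(19, 19, 19, 5)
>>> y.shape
(19, 19)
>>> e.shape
(19, 11, 19, 19, 11)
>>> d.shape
(11, 19, 19, 11)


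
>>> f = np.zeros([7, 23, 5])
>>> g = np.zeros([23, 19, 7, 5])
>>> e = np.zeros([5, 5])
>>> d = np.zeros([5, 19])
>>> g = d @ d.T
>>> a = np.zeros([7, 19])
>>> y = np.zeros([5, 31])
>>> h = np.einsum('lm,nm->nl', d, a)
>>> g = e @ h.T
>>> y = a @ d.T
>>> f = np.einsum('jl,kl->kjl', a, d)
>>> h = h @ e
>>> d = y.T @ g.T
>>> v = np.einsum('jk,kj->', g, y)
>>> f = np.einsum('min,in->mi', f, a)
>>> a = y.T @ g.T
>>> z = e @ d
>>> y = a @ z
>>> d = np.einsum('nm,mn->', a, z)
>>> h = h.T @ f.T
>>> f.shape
(5, 7)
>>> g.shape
(5, 7)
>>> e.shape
(5, 5)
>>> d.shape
()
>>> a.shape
(5, 5)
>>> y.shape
(5, 5)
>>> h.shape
(5, 5)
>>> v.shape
()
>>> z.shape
(5, 5)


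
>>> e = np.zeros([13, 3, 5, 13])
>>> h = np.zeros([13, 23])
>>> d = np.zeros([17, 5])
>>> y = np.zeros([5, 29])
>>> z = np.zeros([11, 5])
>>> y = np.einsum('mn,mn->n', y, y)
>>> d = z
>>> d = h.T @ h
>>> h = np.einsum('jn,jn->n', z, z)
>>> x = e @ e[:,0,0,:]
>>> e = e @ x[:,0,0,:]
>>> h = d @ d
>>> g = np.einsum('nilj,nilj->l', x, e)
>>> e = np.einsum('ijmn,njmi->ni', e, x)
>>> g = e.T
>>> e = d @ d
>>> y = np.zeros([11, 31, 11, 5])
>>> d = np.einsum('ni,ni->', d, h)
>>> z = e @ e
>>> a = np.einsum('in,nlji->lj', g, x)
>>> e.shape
(23, 23)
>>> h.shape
(23, 23)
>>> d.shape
()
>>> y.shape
(11, 31, 11, 5)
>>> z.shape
(23, 23)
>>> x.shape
(13, 3, 5, 13)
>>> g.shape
(13, 13)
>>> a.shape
(3, 5)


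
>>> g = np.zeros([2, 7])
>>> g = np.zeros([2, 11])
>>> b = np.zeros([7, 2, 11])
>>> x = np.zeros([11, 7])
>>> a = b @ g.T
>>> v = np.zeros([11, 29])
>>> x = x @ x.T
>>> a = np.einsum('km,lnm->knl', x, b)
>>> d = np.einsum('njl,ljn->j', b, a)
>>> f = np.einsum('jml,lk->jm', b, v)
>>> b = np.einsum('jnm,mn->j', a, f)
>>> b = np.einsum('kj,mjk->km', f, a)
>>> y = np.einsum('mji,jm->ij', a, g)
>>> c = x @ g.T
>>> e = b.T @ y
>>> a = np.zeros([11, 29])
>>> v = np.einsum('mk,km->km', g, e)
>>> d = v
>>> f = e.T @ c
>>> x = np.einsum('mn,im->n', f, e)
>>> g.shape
(2, 11)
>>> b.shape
(7, 11)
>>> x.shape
(2,)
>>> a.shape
(11, 29)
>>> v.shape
(11, 2)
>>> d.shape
(11, 2)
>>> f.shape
(2, 2)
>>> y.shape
(7, 2)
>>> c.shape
(11, 2)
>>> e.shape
(11, 2)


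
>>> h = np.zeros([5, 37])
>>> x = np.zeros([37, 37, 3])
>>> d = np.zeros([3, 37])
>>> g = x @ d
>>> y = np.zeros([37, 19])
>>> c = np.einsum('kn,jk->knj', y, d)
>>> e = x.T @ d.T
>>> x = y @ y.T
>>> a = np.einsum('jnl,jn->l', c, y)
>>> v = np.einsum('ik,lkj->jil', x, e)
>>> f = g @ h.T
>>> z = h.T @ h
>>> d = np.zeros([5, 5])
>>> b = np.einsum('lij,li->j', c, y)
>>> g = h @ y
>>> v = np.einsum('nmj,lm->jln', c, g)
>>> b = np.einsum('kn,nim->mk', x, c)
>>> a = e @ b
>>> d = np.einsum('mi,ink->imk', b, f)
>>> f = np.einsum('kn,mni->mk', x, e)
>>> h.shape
(5, 37)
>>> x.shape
(37, 37)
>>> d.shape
(37, 3, 5)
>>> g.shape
(5, 19)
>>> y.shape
(37, 19)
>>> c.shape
(37, 19, 3)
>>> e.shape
(3, 37, 3)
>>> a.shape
(3, 37, 37)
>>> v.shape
(3, 5, 37)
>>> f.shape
(3, 37)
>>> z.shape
(37, 37)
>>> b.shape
(3, 37)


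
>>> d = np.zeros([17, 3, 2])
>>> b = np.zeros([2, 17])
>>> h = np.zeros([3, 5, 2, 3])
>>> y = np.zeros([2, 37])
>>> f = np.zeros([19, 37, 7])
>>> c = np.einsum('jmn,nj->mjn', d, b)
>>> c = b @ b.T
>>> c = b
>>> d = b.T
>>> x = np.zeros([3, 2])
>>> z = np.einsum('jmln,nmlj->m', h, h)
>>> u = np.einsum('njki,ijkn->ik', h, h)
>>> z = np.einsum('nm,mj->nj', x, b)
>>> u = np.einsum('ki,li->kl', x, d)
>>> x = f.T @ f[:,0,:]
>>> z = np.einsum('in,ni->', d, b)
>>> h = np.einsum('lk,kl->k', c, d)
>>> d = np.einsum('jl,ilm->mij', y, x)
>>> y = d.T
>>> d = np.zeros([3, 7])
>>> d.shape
(3, 7)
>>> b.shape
(2, 17)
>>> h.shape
(17,)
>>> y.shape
(2, 7, 7)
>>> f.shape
(19, 37, 7)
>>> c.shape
(2, 17)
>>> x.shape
(7, 37, 7)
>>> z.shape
()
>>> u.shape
(3, 17)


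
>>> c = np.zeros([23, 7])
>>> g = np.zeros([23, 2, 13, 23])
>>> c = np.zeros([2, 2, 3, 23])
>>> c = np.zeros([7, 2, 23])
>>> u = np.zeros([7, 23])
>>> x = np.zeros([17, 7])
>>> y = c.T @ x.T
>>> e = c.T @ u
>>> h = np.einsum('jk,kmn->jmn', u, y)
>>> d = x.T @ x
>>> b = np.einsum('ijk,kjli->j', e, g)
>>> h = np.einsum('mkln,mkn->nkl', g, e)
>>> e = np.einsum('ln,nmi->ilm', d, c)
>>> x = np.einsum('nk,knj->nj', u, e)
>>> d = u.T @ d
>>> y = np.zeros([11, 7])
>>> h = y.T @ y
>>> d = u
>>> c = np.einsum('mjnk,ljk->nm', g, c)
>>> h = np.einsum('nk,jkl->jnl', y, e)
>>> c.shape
(13, 23)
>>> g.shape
(23, 2, 13, 23)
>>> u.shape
(7, 23)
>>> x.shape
(7, 2)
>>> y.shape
(11, 7)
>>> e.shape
(23, 7, 2)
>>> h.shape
(23, 11, 2)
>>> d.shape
(7, 23)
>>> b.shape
(2,)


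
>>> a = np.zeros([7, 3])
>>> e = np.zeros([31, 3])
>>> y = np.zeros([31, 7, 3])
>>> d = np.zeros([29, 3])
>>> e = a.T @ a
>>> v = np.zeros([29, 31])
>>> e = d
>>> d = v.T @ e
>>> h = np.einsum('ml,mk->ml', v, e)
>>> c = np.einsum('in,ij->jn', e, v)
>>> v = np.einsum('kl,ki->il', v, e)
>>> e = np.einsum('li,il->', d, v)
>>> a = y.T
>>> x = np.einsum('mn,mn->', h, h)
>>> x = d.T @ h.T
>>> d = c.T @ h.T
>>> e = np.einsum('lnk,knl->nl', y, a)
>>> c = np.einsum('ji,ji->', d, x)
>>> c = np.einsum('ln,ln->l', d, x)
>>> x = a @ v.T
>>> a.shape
(3, 7, 31)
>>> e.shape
(7, 31)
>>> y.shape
(31, 7, 3)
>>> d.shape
(3, 29)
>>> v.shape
(3, 31)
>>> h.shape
(29, 31)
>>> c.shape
(3,)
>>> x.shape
(3, 7, 3)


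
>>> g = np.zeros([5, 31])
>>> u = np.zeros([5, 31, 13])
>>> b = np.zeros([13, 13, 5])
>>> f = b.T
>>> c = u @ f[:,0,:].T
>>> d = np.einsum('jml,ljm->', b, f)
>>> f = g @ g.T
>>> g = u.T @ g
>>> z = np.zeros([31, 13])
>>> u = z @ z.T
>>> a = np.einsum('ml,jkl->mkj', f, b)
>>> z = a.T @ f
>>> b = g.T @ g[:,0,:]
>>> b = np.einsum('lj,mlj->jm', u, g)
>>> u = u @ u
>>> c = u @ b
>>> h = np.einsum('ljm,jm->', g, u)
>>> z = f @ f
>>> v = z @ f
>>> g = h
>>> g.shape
()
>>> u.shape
(31, 31)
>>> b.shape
(31, 13)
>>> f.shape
(5, 5)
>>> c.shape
(31, 13)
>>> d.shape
()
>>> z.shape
(5, 5)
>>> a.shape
(5, 13, 13)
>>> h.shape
()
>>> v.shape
(5, 5)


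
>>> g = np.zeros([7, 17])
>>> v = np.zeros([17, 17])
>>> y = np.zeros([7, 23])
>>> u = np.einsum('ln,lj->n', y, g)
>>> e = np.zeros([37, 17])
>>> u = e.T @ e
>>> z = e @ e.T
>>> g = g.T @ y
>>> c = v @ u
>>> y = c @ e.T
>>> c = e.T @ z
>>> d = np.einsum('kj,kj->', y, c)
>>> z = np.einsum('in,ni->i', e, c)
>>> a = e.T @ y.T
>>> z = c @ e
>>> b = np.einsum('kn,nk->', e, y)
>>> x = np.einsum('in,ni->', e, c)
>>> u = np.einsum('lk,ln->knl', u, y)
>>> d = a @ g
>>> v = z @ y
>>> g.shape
(17, 23)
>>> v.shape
(17, 37)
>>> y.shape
(17, 37)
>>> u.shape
(17, 37, 17)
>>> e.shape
(37, 17)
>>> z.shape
(17, 17)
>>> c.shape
(17, 37)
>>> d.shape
(17, 23)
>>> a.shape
(17, 17)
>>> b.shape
()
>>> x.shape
()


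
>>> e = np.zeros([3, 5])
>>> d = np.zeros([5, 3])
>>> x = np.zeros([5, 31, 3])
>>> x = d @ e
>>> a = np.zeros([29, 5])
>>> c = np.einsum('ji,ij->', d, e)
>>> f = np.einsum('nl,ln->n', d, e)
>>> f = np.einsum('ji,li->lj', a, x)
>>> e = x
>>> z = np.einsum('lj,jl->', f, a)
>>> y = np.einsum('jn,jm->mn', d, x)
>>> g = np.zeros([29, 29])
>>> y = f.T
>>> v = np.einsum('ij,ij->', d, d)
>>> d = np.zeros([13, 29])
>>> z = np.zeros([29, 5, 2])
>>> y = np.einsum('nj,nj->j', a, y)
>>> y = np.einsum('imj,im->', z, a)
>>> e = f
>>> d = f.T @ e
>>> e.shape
(5, 29)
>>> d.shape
(29, 29)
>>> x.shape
(5, 5)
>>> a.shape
(29, 5)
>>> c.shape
()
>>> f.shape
(5, 29)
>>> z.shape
(29, 5, 2)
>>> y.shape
()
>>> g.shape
(29, 29)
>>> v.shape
()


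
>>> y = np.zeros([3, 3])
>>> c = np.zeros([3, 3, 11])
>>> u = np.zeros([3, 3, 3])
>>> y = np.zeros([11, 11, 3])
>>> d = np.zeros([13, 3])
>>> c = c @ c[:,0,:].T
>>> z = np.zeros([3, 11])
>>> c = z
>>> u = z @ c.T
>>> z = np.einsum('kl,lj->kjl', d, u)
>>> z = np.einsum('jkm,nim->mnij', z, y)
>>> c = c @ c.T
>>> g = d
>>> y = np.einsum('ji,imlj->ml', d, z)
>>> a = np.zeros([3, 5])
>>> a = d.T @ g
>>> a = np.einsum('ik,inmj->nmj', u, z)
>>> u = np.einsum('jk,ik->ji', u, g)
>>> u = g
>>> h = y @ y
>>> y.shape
(11, 11)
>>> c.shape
(3, 3)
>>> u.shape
(13, 3)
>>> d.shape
(13, 3)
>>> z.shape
(3, 11, 11, 13)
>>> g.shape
(13, 3)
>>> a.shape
(11, 11, 13)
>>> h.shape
(11, 11)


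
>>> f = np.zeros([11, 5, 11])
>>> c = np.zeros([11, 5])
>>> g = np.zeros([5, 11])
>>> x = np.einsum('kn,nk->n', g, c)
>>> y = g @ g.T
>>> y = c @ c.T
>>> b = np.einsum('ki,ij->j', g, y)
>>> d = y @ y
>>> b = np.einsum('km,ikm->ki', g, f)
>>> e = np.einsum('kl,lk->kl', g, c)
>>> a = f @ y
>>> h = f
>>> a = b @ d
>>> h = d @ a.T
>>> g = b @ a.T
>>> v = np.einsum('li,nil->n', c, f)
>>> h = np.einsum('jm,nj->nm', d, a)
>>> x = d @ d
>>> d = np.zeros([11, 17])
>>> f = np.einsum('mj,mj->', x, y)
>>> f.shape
()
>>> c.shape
(11, 5)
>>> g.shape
(5, 5)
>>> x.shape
(11, 11)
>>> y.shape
(11, 11)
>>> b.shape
(5, 11)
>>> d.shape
(11, 17)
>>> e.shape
(5, 11)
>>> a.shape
(5, 11)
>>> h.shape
(5, 11)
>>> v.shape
(11,)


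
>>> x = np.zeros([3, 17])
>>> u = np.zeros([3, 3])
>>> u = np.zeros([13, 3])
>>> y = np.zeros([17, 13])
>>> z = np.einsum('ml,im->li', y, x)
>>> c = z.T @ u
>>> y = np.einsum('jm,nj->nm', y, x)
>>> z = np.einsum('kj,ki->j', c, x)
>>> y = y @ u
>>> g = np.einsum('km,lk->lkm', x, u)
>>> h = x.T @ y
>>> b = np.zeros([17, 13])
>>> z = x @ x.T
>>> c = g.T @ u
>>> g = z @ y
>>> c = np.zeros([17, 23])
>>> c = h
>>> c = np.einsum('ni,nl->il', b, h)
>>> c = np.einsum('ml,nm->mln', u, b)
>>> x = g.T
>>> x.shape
(3, 3)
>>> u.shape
(13, 3)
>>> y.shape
(3, 3)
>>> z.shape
(3, 3)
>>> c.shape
(13, 3, 17)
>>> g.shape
(3, 3)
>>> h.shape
(17, 3)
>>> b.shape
(17, 13)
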